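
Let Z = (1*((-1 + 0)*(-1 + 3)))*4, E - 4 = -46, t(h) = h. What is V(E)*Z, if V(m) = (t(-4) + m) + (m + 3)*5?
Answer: 1928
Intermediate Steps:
E = -42 (E = 4 - 46 = -42)
V(m) = 11 + 6*m (V(m) = (-4 + m) + (m + 3)*5 = (-4 + m) + (3 + m)*5 = (-4 + m) + (15 + 5*m) = 11 + 6*m)
Z = -8 (Z = (1*(-1*2))*4 = (1*(-2))*4 = -2*4 = -8)
V(E)*Z = (11 + 6*(-42))*(-8) = (11 - 252)*(-8) = -241*(-8) = 1928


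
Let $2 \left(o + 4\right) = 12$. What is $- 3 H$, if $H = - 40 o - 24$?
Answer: $312$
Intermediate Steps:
$o = 2$ ($o = -4 + \frac{1}{2} \cdot 12 = -4 + 6 = 2$)
$H = -104$ ($H = \left(-40\right) 2 - 24 = -80 - 24 = -104$)
$- 3 H = \left(-3\right) \left(-104\right) = 312$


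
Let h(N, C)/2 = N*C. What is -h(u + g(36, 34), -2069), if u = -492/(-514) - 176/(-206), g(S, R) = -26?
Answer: -2649528296/26471 ≈ -1.0009e+5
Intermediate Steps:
u = 47954/26471 (u = -492*(-1/514) - 176*(-1/206) = 246/257 + 88/103 = 47954/26471 ≈ 1.8116)
h(N, C) = 2*C*N (h(N, C) = 2*(N*C) = 2*(C*N) = 2*C*N)
-h(u + g(36, 34), -2069) = -2*(-2069)*(47954/26471 - 26) = -2*(-2069)*(-640292)/26471 = -1*2649528296/26471 = -2649528296/26471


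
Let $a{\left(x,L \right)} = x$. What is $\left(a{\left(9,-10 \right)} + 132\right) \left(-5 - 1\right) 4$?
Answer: $-3384$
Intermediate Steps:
$\left(a{\left(9,-10 \right)} + 132\right) \left(-5 - 1\right) 4 = \left(9 + 132\right) \left(-5 - 1\right) 4 = 141 \left(\left(-6\right) 4\right) = 141 \left(-24\right) = -3384$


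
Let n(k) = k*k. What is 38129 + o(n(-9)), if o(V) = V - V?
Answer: 38129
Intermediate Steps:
n(k) = k**2
o(V) = 0
38129 + o(n(-9)) = 38129 + 0 = 38129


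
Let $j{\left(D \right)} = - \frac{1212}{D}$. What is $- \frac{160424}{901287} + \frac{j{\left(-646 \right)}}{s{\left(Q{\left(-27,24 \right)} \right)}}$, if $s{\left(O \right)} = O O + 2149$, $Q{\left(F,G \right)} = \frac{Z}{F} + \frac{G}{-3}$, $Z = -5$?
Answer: $- \frac{41543151258023}{234514366370271} \approx -0.17715$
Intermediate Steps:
$Q{\left(F,G \right)} = - \frac{5}{F} - \frac{G}{3}$ ($Q{\left(F,G \right)} = - \frac{5}{F} + \frac{G}{-3} = - \frac{5}{F} + G \left(- \frac{1}{3}\right) = - \frac{5}{F} - \frac{G}{3}$)
$s{\left(O \right)} = 2149 + O^{2}$ ($s{\left(O \right)} = O^{2} + 2149 = 2149 + O^{2}$)
$- \frac{160424}{901287} + \frac{j{\left(-646 \right)}}{s{\left(Q{\left(-27,24 \right)} \right)}} = - \frac{160424}{901287} + \frac{\left(-1212\right) \frac{1}{-646}}{2149 + \left(- \frac{5}{-27} - 8\right)^{2}} = \left(-160424\right) \frac{1}{901287} + \frac{\left(-1212\right) \left(- \frac{1}{646}\right)}{2149 + \left(\left(-5\right) \left(- \frac{1}{27}\right) - 8\right)^{2}} = - \frac{160424}{901287} + \frac{606}{323 \left(2149 + \left(\frac{5}{27} - 8\right)^{2}\right)} = - \frac{160424}{901287} + \frac{606}{323 \left(2149 + \left(- \frac{211}{27}\right)^{2}\right)} = - \frac{160424}{901287} + \frac{606}{323 \left(2149 + \frac{44521}{729}\right)} = - \frac{160424}{901287} + \frac{606}{323 \cdot \frac{1611142}{729}} = - \frac{160424}{901287} + \frac{606}{323} \cdot \frac{729}{1611142} = - \frac{160424}{901287} + \frac{220887}{260199433} = - \frac{41543151258023}{234514366370271}$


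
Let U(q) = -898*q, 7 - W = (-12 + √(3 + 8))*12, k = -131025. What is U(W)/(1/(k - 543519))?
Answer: 91466817312 - 7268886144*√11 ≈ 6.7359e+10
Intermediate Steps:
W = 151 - 12*√11 (W = 7 - (-12 + √(3 + 8))*12 = 7 - (-12 + √11)*12 = 7 - (-144 + 12*√11) = 7 + (144 - 12*√11) = 151 - 12*√11 ≈ 111.20)
U(W)/(1/(k - 543519)) = (-898*(151 - 12*√11))/(1/(-131025 - 543519)) = (-135598 + 10776*√11)/(1/(-674544)) = (-135598 + 10776*√11)/(-1/674544) = (-135598 + 10776*√11)*(-674544) = 91466817312 - 7268886144*√11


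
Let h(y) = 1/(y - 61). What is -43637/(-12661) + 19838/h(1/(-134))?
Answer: -93331820786/77117 ≈ -1.2103e+6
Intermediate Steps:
h(y) = 1/(-61 + y)
-43637/(-12661) + 19838/h(1/(-134)) = -43637/(-12661) + 19838/(1/(-61 + 1/(-134))) = -43637*(-1/12661) + 19838/(1/(-61 - 1/134)) = 3967/1151 + 19838/(1/(-8175/134)) = 3967/1151 + 19838/(-134/8175) = 3967/1151 + 19838*(-8175/134) = 3967/1151 - 81087825/67 = -93331820786/77117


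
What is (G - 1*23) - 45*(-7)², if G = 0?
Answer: -2228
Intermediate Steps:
(G - 1*23) - 45*(-7)² = (0 - 1*23) - 45*(-7)² = (0 - 23) - 45*49 = -23 - 2205 = -2228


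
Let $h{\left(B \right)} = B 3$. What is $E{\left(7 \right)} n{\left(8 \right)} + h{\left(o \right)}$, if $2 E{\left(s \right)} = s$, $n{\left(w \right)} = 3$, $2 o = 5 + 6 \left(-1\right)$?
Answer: $9$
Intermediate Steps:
$o = - \frac{1}{2}$ ($o = \frac{5 + 6 \left(-1\right)}{2} = \frac{5 - 6}{2} = \frac{1}{2} \left(-1\right) = - \frac{1}{2} \approx -0.5$)
$h{\left(B \right)} = 3 B$
$E{\left(s \right)} = \frac{s}{2}$
$E{\left(7 \right)} n{\left(8 \right)} + h{\left(o \right)} = \frac{1}{2} \cdot 7 \cdot 3 + 3 \left(- \frac{1}{2}\right) = \frac{7}{2} \cdot 3 - \frac{3}{2} = \frac{21}{2} - \frac{3}{2} = 9$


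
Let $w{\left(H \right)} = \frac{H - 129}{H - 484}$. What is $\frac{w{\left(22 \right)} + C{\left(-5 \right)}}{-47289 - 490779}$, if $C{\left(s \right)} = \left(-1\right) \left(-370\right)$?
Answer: $- \frac{171047}{248587416} \approx -0.00068808$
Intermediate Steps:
$C{\left(s \right)} = 370$
$w{\left(H \right)} = \frac{-129 + H}{-484 + H}$
$\frac{w{\left(22 \right)} + C{\left(-5 \right)}}{-47289 - 490779} = \frac{\frac{-129 + 22}{-484 + 22} + 370}{-47289 - 490779} = \frac{\frac{1}{-462} \left(-107\right) + 370}{-538068} = \left(\left(- \frac{1}{462}\right) \left(-107\right) + 370\right) \left(- \frac{1}{538068}\right) = \left(\frac{107}{462} + 370\right) \left(- \frac{1}{538068}\right) = \frac{171047}{462} \left(- \frac{1}{538068}\right) = - \frac{171047}{248587416}$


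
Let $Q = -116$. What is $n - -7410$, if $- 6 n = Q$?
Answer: $\frac{22288}{3} \approx 7429.3$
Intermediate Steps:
$n = \frac{58}{3}$ ($n = \left(- \frac{1}{6}\right) \left(-116\right) = \frac{58}{3} \approx 19.333$)
$n - -7410 = \frac{58}{3} - -7410 = \frac{58}{3} + 7410 = \frac{22288}{3}$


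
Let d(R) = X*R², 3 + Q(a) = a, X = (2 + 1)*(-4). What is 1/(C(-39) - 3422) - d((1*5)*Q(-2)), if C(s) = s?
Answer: 25957499/3461 ≈ 7500.0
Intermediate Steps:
X = -12 (X = 3*(-4) = -12)
Q(a) = -3 + a
d(R) = -12*R²
1/(C(-39) - 3422) - d((1*5)*Q(-2)) = 1/(-39 - 3422) - (-12)*((1*5)*(-3 - 2))² = 1/(-3461) - (-12)*(5*(-5))² = -1/3461 - (-12)*(-25)² = -1/3461 - (-12)*625 = -1/3461 - 1*(-7500) = -1/3461 + 7500 = 25957499/3461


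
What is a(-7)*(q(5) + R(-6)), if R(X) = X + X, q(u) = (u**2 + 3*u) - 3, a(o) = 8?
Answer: 200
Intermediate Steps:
q(u) = -3 + u**2 + 3*u
R(X) = 2*X
a(-7)*(q(5) + R(-6)) = 8*((-3 + 5**2 + 3*5) + 2*(-6)) = 8*((-3 + 25 + 15) - 12) = 8*(37 - 12) = 8*25 = 200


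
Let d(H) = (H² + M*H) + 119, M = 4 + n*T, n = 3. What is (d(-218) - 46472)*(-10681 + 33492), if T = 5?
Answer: -67771481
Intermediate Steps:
M = 19 (M = 4 + 3*5 = 4 + 15 = 19)
d(H) = 119 + H² + 19*H (d(H) = (H² + 19*H) + 119 = 119 + H² + 19*H)
(d(-218) - 46472)*(-10681 + 33492) = ((119 + (-218)² + 19*(-218)) - 46472)*(-10681 + 33492) = ((119 + 47524 - 4142) - 46472)*22811 = (43501 - 46472)*22811 = -2971*22811 = -67771481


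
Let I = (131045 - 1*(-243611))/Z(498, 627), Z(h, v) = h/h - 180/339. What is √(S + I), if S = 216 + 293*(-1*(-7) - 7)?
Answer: 2*√561105382/53 ≈ 893.87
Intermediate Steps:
Z(h, v) = 53/113 (Z(h, v) = 1 - 180*1/339 = 1 - 60/113 = 53/113)
S = 216 (S = 216 + 293*(7 - 7) = 216 + 293*0 = 216 + 0 = 216)
I = 42336128/53 (I = (131045 - 1*(-243611))/(53/113) = (131045 + 243611)*(113/53) = 374656*(113/53) = 42336128/53 ≈ 7.9880e+5)
√(S + I) = √(216 + 42336128/53) = √(42347576/53) = 2*√561105382/53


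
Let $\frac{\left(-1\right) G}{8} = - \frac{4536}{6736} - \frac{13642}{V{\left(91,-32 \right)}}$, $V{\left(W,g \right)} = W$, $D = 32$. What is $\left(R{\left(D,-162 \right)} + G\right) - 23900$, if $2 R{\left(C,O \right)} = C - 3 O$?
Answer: $- \frac{859557707}{38311} \approx -22436.0$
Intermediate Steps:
$R{\left(C,O \right)} = \frac{C}{2} - \frac{3 O}{2}$ ($R{\left(C,O \right)} = \frac{C - 3 O}{2} = \frac{C}{2} - \frac{3 O}{2}$)
$G = \frac{46152644}{38311}$ ($G = - 8 \left(- \frac{4536}{6736} - \frac{13642}{91}\right) = - 8 \left(\left(-4536\right) \frac{1}{6736} - \frac{13642}{91}\right) = - 8 \left(- \frac{567}{842} - \frac{13642}{91}\right) = \left(-8\right) \left(- \frac{11538161}{76622}\right) = \frac{46152644}{38311} \approx 1204.7$)
$\left(R{\left(D,-162 \right)} + G\right) - 23900 = \left(\left(\frac{1}{2} \cdot 32 - -243\right) + \frac{46152644}{38311}\right) - 23900 = \left(\left(16 + 243\right) + \frac{46152644}{38311}\right) - 23900 = \left(259 + \frac{46152644}{38311}\right) - 23900 = \frac{56075193}{38311} - 23900 = - \frac{859557707}{38311}$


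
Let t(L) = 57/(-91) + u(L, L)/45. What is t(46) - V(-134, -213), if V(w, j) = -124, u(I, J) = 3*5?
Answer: 33772/273 ≈ 123.71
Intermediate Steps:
u(I, J) = 15
t(L) = -80/273 (t(L) = 57/(-91) + 15/45 = 57*(-1/91) + 15*(1/45) = -57/91 + ⅓ = -80/273)
t(46) - V(-134, -213) = -80/273 - 1*(-124) = -80/273 + 124 = 33772/273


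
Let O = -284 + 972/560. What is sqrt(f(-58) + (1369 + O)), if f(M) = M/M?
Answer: sqrt(5329905)/70 ≈ 32.981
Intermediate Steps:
f(M) = 1
O = -39517/140 (O = -284 + 972*(1/560) = -284 + 243/140 = -39517/140 ≈ -282.26)
sqrt(f(-58) + (1369 + O)) = sqrt(1 + (1369 - 39517/140)) = sqrt(1 + 152143/140) = sqrt(152283/140) = sqrt(5329905)/70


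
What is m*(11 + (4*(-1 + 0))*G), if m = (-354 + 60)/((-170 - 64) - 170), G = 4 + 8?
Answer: -5439/202 ≈ -26.926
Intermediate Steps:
G = 12
m = 147/202 (m = -294/(-234 - 170) = -294/(-404) = -294*(-1/404) = 147/202 ≈ 0.72772)
m*(11 + (4*(-1 + 0))*G) = 147*(11 + (4*(-1 + 0))*12)/202 = 147*(11 + (4*(-1))*12)/202 = 147*(11 - 4*12)/202 = 147*(11 - 48)/202 = (147/202)*(-37) = -5439/202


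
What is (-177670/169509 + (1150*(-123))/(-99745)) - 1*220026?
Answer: -744024377860286/3381535041 ≈ -2.2003e+5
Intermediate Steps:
(-177670/169509 + (1150*(-123))/(-99745)) - 1*220026 = (-177670*1/169509 - 141450*(-1/99745)) - 220026 = (-177670/169509 + 28290/19949) - 220026 = 1251070780/3381535041 - 220026 = -744024377860286/3381535041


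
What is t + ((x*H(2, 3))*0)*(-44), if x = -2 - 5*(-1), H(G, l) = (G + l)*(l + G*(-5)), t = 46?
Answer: 46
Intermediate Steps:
H(G, l) = (G + l)*(l - 5*G)
x = 3 (x = -2 + 5 = 3)
t + ((x*H(2, 3))*0)*(-44) = 46 + ((3*(3**2 - 5*2**2 - 4*2*3))*0)*(-44) = 46 + ((3*(9 - 5*4 - 24))*0)*(-44) = 46 + ((3*(9 - 20 - 24))*0)*(-44) = 46 + ((3*(-35))*0)*(-44) = 46 - 105*0*(-44) = 46 + 0*(-44) = 46 + 0 = 46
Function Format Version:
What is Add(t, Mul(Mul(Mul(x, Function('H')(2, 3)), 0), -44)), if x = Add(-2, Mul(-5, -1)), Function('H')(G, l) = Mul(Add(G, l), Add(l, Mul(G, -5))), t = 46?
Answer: 46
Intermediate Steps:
Function('H')(G, l) = Mul(Add(G, l), Add(l, Mul(-5, G)))
x = 3 (x = Add(-2, 5) = 3)
Add(t, Mul(Mul(Mul(x, Function('H')(2, 3)), 0), -44)) = Add(46, Mul(Mul(Mul(3, Add(Pow(3, 2), Mul(-5, Pow(2, 2)), Mul(-4, 2, 3))), 0), -44)) = Add(46, Mul(Mul(Mul(3, Add(9, Mul(-5, 4), -24)), 0), -44)) = Add(46, Mul(Mul(Mul(3, Add(9, -20, -24)), 0), -44)) = Add(46, Mul(Mul(Mul(3, -35), 0), -44)) = Add(46, Mul(Mul(-105, 0), -44)) = Add(46, Mul(0, -44)) = Add(46, 0) = 46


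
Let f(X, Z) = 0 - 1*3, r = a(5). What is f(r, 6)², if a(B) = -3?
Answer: 9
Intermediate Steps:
r = -3
f(X, Z) = -3 (f(X, Z) = 0 - 3 = -3)
f(r, 6)² = (-3)² = 9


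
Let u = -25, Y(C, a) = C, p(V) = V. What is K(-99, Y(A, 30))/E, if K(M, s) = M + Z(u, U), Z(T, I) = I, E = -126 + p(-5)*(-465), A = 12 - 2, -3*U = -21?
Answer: -92/2199 ≈ -0.041837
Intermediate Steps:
U = 7 (U = -1/3*(-21) = 7)
A = 10
E = 2199 (E = -126 - 5*(-465) = -126 + 2325 = 2199)
K(M, s) = 7 + M (K(M, s) = M + 7 = 7 + M)
K(-99, Y(A, 30))/E = (7 - 99)/2199 = -92*1/2199 = -92/2199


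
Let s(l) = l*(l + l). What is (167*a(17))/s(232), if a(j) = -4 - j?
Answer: -3507/107648 ≈ -0.032578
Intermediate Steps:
s(l) = 2*l² (s(l) = l*(2*l) = 2*l²)
(167*a(17))/s(232) = (167*(-4 - 1*17))/((2*232²)) = (167*(-4 - 17))/((2*53824)) = (167*(-21))/107648 = -3507*1/107648 = -3507/107648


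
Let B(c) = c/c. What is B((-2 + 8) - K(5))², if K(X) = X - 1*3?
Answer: 1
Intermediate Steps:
K(X) = -3 + X (K(X) = X - 3 = -3 + X)
B(c) = 1
B((-2 + 8) - K(5))² = 1² = 1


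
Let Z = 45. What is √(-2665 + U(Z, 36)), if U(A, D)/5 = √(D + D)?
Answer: √(-2665 + 30*√2) ≈ 51.211*I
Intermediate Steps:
U(A, D) = 5*√2*√D (U(A, D) = 5*√(D + D) = 5*√(2*D) = 5*(√2*√D) = 5*√2*√D)
√(-2665 + U(Z, 36)) = √(-2665 + 5*√2*√36) = √(-2665 + 5*√2*6) = √(-2665 + 30*√2)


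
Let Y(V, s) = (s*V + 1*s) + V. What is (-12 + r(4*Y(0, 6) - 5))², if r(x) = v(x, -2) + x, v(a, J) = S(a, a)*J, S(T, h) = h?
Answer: 961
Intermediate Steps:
Y(V, s) = V + s + V*s (Y(V, s) = (V*s + s) + V = (s + V*s) + V = V + s + V*s)
v(a, J) = J*a (v(a, J) = a*J = J*a)
r(x) = -x (r(x) = -2*x + x = -x)
(-12 + r(4*Y(0, 6) - 5))² = (-12 - (4*(0 + 6 + 0*6) - 5))² = (-12 - (4*(0 + 6 + 0) - 5))² = (-12 - (4*6 - 5))² = (-12 - (24 - 5))² = (-12 - 1*19)² = (-12 - 19)² = (-31)² = 961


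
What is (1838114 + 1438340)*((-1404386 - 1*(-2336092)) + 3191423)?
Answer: 13509242504566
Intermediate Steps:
(1838114 + 1438340)*((-1404386 - 1*(-2336092)) + 3191423) = 3276454*((-1404386 + 2336092) + 3191423) = 3276454*(931706 + 3191423) = 3276454*4123129 = 13509242504566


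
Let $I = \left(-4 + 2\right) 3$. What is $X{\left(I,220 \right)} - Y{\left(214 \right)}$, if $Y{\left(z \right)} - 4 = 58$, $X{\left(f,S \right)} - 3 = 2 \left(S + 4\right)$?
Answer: $389$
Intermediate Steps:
$I = -6$ ($I = \left(-2\right) 3 = -6$)
$X{\left(f,S \right)} = 11 + 2 S$ ($X{\left(f,S \right)} = 3 + 2 \left(S + 4\right) = 3 + 2 \left(4 + S\right) = 3 + \left(8 + 2 S\right) = 11 + 2 S$)
$Y{\left(z \right)} = 62$ ($Y{\left(z \right)} = 4 + 58 = 62$)
$X{\left(I,220 \right)} - Y{\left(214 \right)} = \left(11 + 2 \cdot 220\right) - 62 = \left(11 + 440\right) - 62 = 451 - 62 = 389$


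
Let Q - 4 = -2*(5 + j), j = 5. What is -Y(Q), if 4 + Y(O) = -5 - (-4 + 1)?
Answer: 6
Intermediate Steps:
Q = -16 (Q = 4 - 2*(5 + 5) = 4 - 2*10 = 4 - 20 = -16)
Y(O) = -6 (Y(O) = -4 + (-5 - (-4 + 1)) = -4 + (-5 - 1*(-3)) = -4 + (-5 + 3) = -4 - 2 = -6)
-Y(Q) = -1*(-6) = 6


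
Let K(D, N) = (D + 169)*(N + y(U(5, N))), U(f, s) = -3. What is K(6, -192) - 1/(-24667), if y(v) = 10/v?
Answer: -2529600847/74001 ≈ -34183.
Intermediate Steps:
K(D, N) = (169 + D)*(-10/3 + N) (K(D, N) = (D + 169)*(N + 10/(-3)) = (169 + D)*(N + 10*(-1/3)) = (169 + D)*(N - 10/3) = (169 + D)*(-10/3 + N))
K(6, -192) - 1/(-24667) = (-1690/3 + 169*(-192) - 10/3*6 + 6*(-192)) - 1/(-24667) = (-1690/3 - 32448 - 20 - 1152) - 1*(-1/24667) = -102550/3 + 1/24667 = -2529600847/74001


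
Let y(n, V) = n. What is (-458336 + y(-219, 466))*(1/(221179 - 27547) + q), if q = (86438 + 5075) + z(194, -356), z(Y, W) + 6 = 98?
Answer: -8133692388283355/193632 ≈ -4.2006e+10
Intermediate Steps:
z(Y, W) = 92 (z(Y, W) = -6 + 98 = 92)
q = 91605 (q = (86438 + 5075) + 92 = 91513 + 92 = 91605)
(-458336 + y(-219, 466))*(1/(221179 - 27547) + q) = (-458336 - 219)*(1/(221179 - 27547) + 91605) = -458555*(1/193632 + 91605) = -458555*17737659361/193632 = -8133692388283355/193632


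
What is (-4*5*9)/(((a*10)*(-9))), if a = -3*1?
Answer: -2/3 ≈ -0.66667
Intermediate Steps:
a = -3
(-4*5*9)/(((a*10)*(-9))) = (-4*5*9)/((-3*10*(-9))) = (-20*9)/((-30*(-9))) = -180/270 = -180*1/270 = -2/3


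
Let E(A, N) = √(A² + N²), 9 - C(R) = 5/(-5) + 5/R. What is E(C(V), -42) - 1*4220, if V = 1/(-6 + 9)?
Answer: -4220 + √1789 ≈ -4177.7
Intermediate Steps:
V = ⅓ (V = 1/3 = ⅓ ≈ 0.33333)
C(R) = 10 - 5/R (C(R) = 9 - (5/(-5) + 5/R) = 9 - (5*(-⅕) + 5/R) = 9 - (-1 + 5/R) = 9 + (1 - 5/R) = 10 - 5/R)
E(C(V), -42) - 1*4220 = √((10 - 5/⅓)² + (-42)²) - 1*4220 = √((10 - 5*3)² + 1764) - 4220 = √((10 - 15)² + 1764) - 4220 = √((-5)² + 1764) - 4220 = √(25 + 1764) - 4220 = √1789 - 4220 = -4220 + √1789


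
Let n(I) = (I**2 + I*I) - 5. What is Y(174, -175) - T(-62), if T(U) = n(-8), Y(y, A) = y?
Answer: 51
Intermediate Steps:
n(I) = -5 + 2*I**2 (n(I) = (I**2 + I**2) - 5 = 2*I**2 - 5 = -5 + 2*I**2)
T(U) = 123 (T(U) = -5 + 2*(-8)**2 = -5 + 2*64 = -5 + 128 = 123)
Y(174, -175) - T(-62) = 174 - 1*123 = 174 - 123 = 51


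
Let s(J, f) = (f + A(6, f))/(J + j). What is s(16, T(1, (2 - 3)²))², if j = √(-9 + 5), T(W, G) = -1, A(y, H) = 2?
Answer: (8 - I)²/16900 ≈ 0.0037278 - 0.00094675*I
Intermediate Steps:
j = 2*I (j = √(-4) = 2*I ≈ 2.0*I)
s(J, f) = (2 + f)/(J + 2*I) (s(J, f) = (f + 2)/(J + 2*I) = (2 + f)/(J + 2*I))
s(16, T(1, (2 - 3)²))² = ((2 - 1)/(16 + 2*I))² = (((16 - 2*I)/260)*1)² = ((16 - 2*I)/260)² = (16 - 2*I)²/67600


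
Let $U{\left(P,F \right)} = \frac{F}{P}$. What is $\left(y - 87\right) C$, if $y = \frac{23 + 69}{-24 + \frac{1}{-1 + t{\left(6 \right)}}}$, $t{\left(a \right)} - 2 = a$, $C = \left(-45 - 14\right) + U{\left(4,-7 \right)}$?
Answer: $\frac{3687039}{668} \approx 5519.5$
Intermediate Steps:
$C = - \frac{243}{4}$ ($C = \left(-45 - 14\right) - \frac{7}{4} = -59 - \frac{7}{4} = - \frac{243}{4} \approx -60.75$)
$t{\left(a \right)} = 2 + a$
$y = - \frac{644}{167}$ ($y = \frac{23 + 69}{-24 + \frac{1}{-1 + \left(2 + 6\right)}} = \frac{92}{-24 + \frac{1}{-1 + 8}} = \frac{92}{-24 + \frac{1}{7}} = \frac{92}{- \frac{167}{7}} = 92 \left(- \frac{7}{167}\right) = - \frac{644}{167} \approx -3.8563$)
$\left(y - 87\right) C = \left(- \frac{644}{167} - 87\right) \left(- \frac{243}{4}\right) = \left(- \frac{15173}{167}\right) \left(- \frac{243}{4}\right) = \frac{3687039}{668}$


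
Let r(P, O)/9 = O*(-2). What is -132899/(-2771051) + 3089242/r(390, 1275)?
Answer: -251688150038/1870459425 ≈ -134.56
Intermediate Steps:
r(P, O) = -18*O (r(P, O) = 9*(O*(-2)) = 9*(-2*O) = -18*O)
-132899/(-2771051) + 3089242/r(390, 1275) = -132899/(-2771051) + 3089242/((-18*1275)) = -132899*(-1/2771051) + 3089242/(-22950) = 132899/2771051 + 3089242*(-1/22950) = 132899/2771051 - 1544621/11475 = -251688150038/1870459425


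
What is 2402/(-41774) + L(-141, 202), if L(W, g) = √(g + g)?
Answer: -1201/20887 + 2*√101 ≈ 20.042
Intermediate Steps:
L(W, g) = √2*√g (L(W, g) = √(2*g) = √2*√g)
2402/(-41774) + L(-141, 202) = 2402/(-41774) + √2*√202 = 2402*(-1/41774) + 2*√101 = -1201/20887 + 2*√101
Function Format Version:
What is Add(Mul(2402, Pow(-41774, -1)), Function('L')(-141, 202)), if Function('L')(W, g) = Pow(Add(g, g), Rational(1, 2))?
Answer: Add(Rational(-1201, 20887), Mul(2, Pow(101, Rational(1, 2)))) ≈ 20.042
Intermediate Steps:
Function('L')(W, g) = Mul(Pow(2, Rational(1, 2)), Pow(g, Rational(1, 2))) (Function('L')(W, g) = Pow(Mul(2, g), Rational(1, 2)) = Mul(Pow(2, Rational(1, 2)), Pow(g, Rational(1, 2))))
Add(Mul(2402, Pow(-41774, -1)), Function('L')(-141, 202)) = Add(Mul(2402, Pow(-41774, -1)), Mul(Pow(2, Rational(1, 2)), Pow(202, Rational(1, 2)))) = Add(Mul(2402, Rational(-1, 41774)), Mul(2, Pow(101, Rational(1, 2)))) = Add(Rational(-1201, 20887), Mul(2, Pow(101, Rational(1, 2))))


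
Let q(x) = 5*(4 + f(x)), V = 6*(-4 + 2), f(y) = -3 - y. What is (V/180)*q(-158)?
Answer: -53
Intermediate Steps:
V = -12 (V = 6*(-2) = -12)
q(x) = 5 - 5*x (q(x) = 5*(4 + (-3 - x)) = 5*(1 - x) = 5 - 5*x)
(V/180)*q(-158) = (-12/180)*(5 - 5*(-158)) = (-12*1/180)*(5 + 790) = -1/15*795 = -53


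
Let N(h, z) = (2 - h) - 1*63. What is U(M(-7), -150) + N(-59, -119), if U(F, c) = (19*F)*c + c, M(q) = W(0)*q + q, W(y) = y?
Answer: 19798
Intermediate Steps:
M(q) = q (M(q) = 0*q + q = 0 + q = q)
N(h, z) = -61 - h (N(h, z) = (2 - h) - 63 = -61 - h)
U(F, c) = c + 19*F*c (U(F, c) = 19*F*c + c = c + 19*F*c)
U(M(-7), -150) + N(-59, -119) = -150*(1 + 19*(-7)) + (-61 - 1*(-59)) = -150*(1 - 133) + (-61 + 59) = -150*(-132) - 2 = 19800 - 2 = 19798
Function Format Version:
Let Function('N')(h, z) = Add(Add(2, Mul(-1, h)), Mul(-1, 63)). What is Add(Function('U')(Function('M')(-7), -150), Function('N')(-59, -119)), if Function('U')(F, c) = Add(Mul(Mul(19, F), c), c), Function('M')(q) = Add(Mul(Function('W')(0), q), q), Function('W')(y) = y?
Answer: 19798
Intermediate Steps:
Function('M')(q) = q (Function('M')(q) = Add(Mul(0, q), q) = Add(0, q) = q)
Function('N')(h, z) = Add(-61, Mul(-1, h)) (Function('N')(h, z) = Add(Add(2, Mul(-1, h)), -63) = Add(-61, Mul(-1, h)))
Function('U')(F, c) = Add(c, Mul(19, F, c)) (Function('U')(F, c) = Add(Mul(19, F, c), c) = Add(c, Mul(19, F, c)))
Add(Function('U')(Function('M')(-7), -150), Function('N')(-59, -119)) = Add(Mul(-150, Add(1, Mul(19, -7))), Add(-61, Mul(-1, -59))) = Add(Mul(-150, Add(1, -133)), Add(-61, 59)) = Add(Mul(-150, -132), -2) = Add(19800, -2) = 19798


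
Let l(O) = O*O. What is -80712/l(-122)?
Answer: -20178/3721 ≈ -5.4227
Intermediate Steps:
l(O) = O²
-80712/l(-122) = -80712/((-122)²) = -80712/14884 = -80712*1/14884 = -20178/3721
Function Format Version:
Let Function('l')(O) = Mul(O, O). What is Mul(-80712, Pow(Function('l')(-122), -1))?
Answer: Rational(-20178, 3721) ≈ -5.4227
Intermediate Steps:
Function('l')(O) = Pow(O, 2)
Mul(-80712, Pow(Function('l')(-122), -1)) = Mul(-80712, Pow(Pow(-122, 2), -1)) = Mul(-80712, Pow(14884, -1)) = Mul(-80712, Rational(1, 14884)) = Rational(-20178, 3721)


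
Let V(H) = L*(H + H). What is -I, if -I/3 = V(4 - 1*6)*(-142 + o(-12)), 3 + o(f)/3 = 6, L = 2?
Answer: 3192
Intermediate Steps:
o(f) = 9 (o(f) = -9 + 3*6 = -9 + 18 = 9)
V(H) = 4*H (V(H) = 2*(H + H) = 2*(2*H) = 4*H)
I = -3192 (I = -3*4*(4 - 1*6)*(-142 + 9) = -3*4*(4 - 6)*(-133) = -3*4*(-2)*(-133) = -(-24)*(-133) = -3*1064 = -3192)
-I = -1*(-3192) = 3192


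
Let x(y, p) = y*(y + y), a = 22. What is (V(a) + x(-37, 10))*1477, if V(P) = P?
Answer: 4076520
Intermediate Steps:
x(y, p) = 2*y² (x(y, p) = y*(2*y) = 2*y²)
(V(a) + x(-37, 10))*1477 = (22 + 2*(-37)²)*1477 = (22 + 2*1369)*1477 = (22 + 2738)*1477 = 2760*1477 = 4076520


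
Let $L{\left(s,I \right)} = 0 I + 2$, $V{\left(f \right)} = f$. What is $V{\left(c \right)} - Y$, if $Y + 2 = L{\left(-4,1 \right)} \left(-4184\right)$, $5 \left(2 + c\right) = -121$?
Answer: $\frac{41719}{5} \approx 8343.8$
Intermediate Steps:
$c = - \frac{131}{5}$ ($c = -2 + \frac{1}{5} \left(-121\right) = -2 - \frac{121}{5} = - \frac{131}{5} \approx -26.2$)
$L{\left(s,I \right)} = 2$ ($L{\left(s,I \right)} = 0 + 2 = 2$)
$Y = -8370$ ($Y = -2 + 2 \left(-4184\right) = -2 - 8368 = -8370$)
$V{\left(c \right)} - Y = - \frac{131}{5} - -8370 = - \frac{131}{5} + 8370 = \frac{41719}{5}$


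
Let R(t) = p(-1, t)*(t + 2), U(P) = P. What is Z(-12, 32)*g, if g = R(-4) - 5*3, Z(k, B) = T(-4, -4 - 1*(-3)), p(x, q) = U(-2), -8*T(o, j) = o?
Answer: -11/2 ≈ -5.5000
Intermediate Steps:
T(o, j) = -o/8
p(x, q) = -2
Z(k, B) = ½ (Z(k, B) = -⅛*(-4) = ½)
R(t) = -4 - 2*t (R(t) = -2*(t + 2) = -2*(2 + t) = -4 - 2*t)
g = -11 (g = (-4 - 2*(-4)) - 5*3 = (-4 + 8) - 15 = 4 - 15 = -11)
Z(-12, 32)*g = (½)*(-11) = -11/2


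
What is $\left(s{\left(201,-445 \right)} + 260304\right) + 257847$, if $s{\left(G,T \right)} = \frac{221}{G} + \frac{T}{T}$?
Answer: $\frac{104148773}{201} \approx 5.1815 \cdot 10^{5}$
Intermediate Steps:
$s{\left(G,T \right)} = 1 + \frac{221}{G}$ ($s{\left(G,T \right)} = \frac{221}{G} + 1 = 1 + \frac{221}{G}$)
$\left(s{\left(201,-445 \right)} + 260304\right) + 257847 = \left(\frac{221 + 201}{201} + 260304\right) + 257847 = \left(\frac{1}{201} \cdot 422 + 260304\right) + 257847 = \left(\frac{422}{201} + 260304\right) + 257847 = \frac{52321526}{201} + 257847 = \frac{104148773}{201}$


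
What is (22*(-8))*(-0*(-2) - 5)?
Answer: 880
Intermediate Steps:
(22*(-8))*(-0*(-2) - 5) = -176*(-5*0 - 5) = -176*(0 - 5) = -176*(-5) = 880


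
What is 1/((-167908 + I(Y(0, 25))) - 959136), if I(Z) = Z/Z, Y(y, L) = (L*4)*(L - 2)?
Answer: -1/1127043 ≈ -8.8728e-7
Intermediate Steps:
Y(y, L) = 4*L*(-2 + L) (Y(y, L) = (4*L)*(-2 + L) = 4*L*(-2 + L))
I(Z) = 1
1/((-167908 + I(Y(0, 25))) - 959136) = 1/((-167908 + 1) - 959136) = 1/(-167907 - 959136) = 1/(-1127043) = -1/1127043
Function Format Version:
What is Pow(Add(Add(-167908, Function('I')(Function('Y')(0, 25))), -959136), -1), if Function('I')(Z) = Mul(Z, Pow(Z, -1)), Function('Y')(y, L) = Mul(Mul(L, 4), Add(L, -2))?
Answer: Rational(-1, 1127043) ≈ -8.8728e-7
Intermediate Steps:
Function('Y')(y, L) = Mul(4, L, Add(-2, L)) (Function('Y')(y, L) = Mul(Mul(4, L), Add(-2, L)) = Mul(4, L, Add(-2, L)))
Function('I')(Z) = 1
Pow(Add(Add(-167908, Function('I')(Function('Y')(0, 25))), -959136), -1) = Pow(Add(Add(-167908, 1), -959136), -1) = Pow(Add(-167907, -959136), -1) = Pow(-1127043, -1) = Rational(-1, 1127043)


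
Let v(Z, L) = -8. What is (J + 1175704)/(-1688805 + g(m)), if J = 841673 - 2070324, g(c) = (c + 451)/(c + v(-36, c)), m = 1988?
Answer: 11648340/371536829 ≈ 0.031352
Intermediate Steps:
g(c) = (451 + c)/(-8 + c) (g(c) = (c + 451)/(c - 8) = (451 + c)/(-8 + c))
J = -1228651
(J + 1175704)/(-1688805 + g(m)) = (-1228651 + 1175704)/(-1688805 + (451 + 1988)/(-8 + 1988)) = -52947/(-1688805 + 2439/1980) = -52947/(-1688805 + (1/1980)*2439) = -52947/(-1688805 + 271/220) = -52947/(-371536829/220) = -52947*(-220/371536829) = 11648340/371536829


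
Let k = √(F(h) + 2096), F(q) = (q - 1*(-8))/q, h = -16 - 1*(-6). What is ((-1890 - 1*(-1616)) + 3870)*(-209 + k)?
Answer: -751564 + 3596*√52405/5 ≈ -5.8692e+5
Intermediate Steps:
h = -10 (h = -16 + 6 = -10)
F(q) = (8 + q)/q (F(q) = (q + 8)/q = (8 + q)/q)
k = √52405/5 (k = √((8 - 10)/(-10) + 2096) = √(-⅒*(-2) + 2096) = √(⅕ + 2096) = √(10481/5) = √52405/5 ≈ 45.784)
((-1890 - 1*(-1616)) + 3870)*(-209 + k) = ((-1890 - 1*(-1616)) + 3870)*(-209 + √52405/5) = ((-1890 + 1616) + 3870)*(-209 + √52405/5) = (-274 + 3870)*(-209 + √52405/5) = 3596*(-209 + √52405/5) = -751564 + 3596*√52405/5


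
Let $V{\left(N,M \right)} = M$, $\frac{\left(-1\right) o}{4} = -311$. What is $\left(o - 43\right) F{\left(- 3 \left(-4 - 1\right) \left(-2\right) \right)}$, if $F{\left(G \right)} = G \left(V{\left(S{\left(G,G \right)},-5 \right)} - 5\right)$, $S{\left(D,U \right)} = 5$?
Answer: $360300$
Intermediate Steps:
$o = 1244$ ($o = \left(-4\right) \left(-311\right) = 1244$)
$F{\left(G \right)} = - 10 G$ ($F{\left(G \right)} = G \left(-5 - 5\right) = G \left(-10\right) = - 10 G$)
$\left(o - 43\right) F{\left(- 3 \left(-4 - 1\right) \left(-2\right) \right)} = \left(1244 - 43\right) \left(- 10 - 3 \left(-4 - 1\right) \left(-2\right)\right) = 1201 \left(- 10 \left(-3\right) \left(-5\right) \left(-2\right)\right) = 1201 \left(- 10 \cdot 15 \left(-2\right)\right) = 1201 \left(\left(-10\right) \left(-30\right)\right) = 1201 \cdot 300 = 360300$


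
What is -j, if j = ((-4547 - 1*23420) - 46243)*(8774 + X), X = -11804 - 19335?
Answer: -1659706650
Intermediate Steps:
X = -31139
j = 1659706650 (j = ((-4547 - 1*23420) - 46243)*(8774 - 31139) = ((-4547 - 23420) - 46243)*(-22365) = (-27967 - 46243)*(-22365) = -74210*(-22365) = 1659706650)
-j = -1*1659706650 = -1659706650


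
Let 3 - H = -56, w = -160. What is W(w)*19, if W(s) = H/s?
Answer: -1121/160 ≈ -7.0062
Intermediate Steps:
H = 59 (H = 3 - 1*(-56) = 3 + 56 = 59)
W(s) = 59/s
W(w)*19 = (59/(-160))*19 = (59*(-1/160))*19 = -59/160*19 = -1121/160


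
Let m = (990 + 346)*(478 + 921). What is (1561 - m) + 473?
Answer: -1867030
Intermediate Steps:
m = 1869064 (m = 1336*1399 = 1869064)
(1561 - m) + 473 = (1561 - 1*1869064) + 473 = (1561 - 1869064) + 473 = -1867503 + 473 = -1867030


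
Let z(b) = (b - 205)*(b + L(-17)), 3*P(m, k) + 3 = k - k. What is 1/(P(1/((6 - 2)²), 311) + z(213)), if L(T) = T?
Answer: 1/1567 ≈ 0.00063816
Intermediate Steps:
P(m, k) = -1 (P(m, k) = -1 + (k - k)/3 = -1 + (⅓)*0 = -1 + 0 = -1)
z(b) = (-205 + b)*(-17 + b) (z(b) = (b - 205)*(b - 17) = (-205 + b)*(-17 + b))
1/(P(1/((6 - 2)²), 311) + z(213)) = 1/(-1 + (3485 + 213² - 222*213)) = 1/(-1 + (3485 + 45369 - 47286)) = 1/(-1 + 1568) = 1/1567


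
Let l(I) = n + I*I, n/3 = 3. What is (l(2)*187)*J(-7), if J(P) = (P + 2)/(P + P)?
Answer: 12155/14 ≈ 868.21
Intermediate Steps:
n = 9 (n = 3*3 = 9)
l(I) = 9 + I² (l(I) = 9 + I*I = 9 + I²)
J(P) = (2 + P)/(2*P) (J(P) = (2 + P)/((2*P)) = (2 + P)*(1/(2*P)) = (2 + P)/(2*P))
(l(2)*187)*J(-7) = ((9 + 2²)*187)*((½)*(2 - 7)/(-7)) = ((9 + 4)*187)*((½)*(-⅐)*(-5)) = (13*187)*(5/14) = 2431*(5/14) = 12155/14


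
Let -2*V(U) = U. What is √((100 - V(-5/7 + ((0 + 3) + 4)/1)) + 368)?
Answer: √23086/7 ≈ 21.706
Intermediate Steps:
V(U) = -U/2
√((100 - V(-5/7 + ((0 + 3) + 4)/1)) + 368) = √((100 - (-1)*(-5/7 + ((0 + 3) + 4)/1)/2) + 368) = √((100 - (-1)*(-5*⅐ + (3 + 4)*1)/2) + 368) = √((100 - (-1)*(-5/7 + 7*1)/2) + 368) = √((100 - (-1)*(-5/7 + 7)/2) + 368) = √((100 - (-1)*44/(2*7)) + 368) = √((100 - 1*(-22/7)) + 368) = √((100 + 22/7) + 368) = √(722/7 + 368) = √(3298/7) = √23086/7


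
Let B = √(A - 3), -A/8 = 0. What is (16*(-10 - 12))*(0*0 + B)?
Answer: -352*I*√3 ≈ -609.68*I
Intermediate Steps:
A = 0 (A = -8*0 = 0)
B = I*√3 (B = √(0 - 3) = √(-3) = I*√3 ≈ 1.732*I)
(16*(-10 - 12))*(0*0 + B) = (16*(-10 - 12))*(0*0 + I*√3) = (16*(-22))*(0 + I*√3) = -352*I*√3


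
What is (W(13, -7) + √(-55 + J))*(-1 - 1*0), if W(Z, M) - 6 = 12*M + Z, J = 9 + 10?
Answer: 65 - 6*I ≈ 65.0 - 6.0*I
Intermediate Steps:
J = 19
W(Z, M) = 6 + Z + 12*M (W(Z, M) = 6 + (12*M + Z) = 6 + (Z + 12*M) = 6 + Z + 12*M)
(W(13, -7) + √(-55 + J))*(-1 - 1*0) = ((6 + 13 + 12*(-7)) + √(-55 + 19))*(-1 - 1*0) = ((6 + 13 - 84) + √(-36))*(-1 + 0) = (-65 + 6*I)*(-1) = 65 - 6*I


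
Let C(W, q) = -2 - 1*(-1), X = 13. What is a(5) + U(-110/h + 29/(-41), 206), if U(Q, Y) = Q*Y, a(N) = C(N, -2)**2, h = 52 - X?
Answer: -1160447/1599 ≈ -725.73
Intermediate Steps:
C(W, q) = -1 (C(W, q) = -2 + 1 = -1)
h = 39 (h = 52 - 1*13 = 52 - 13 = 39)
a(N) = 1 (a(N) = (-1)**2 = 1)
a(5) + U(-110/h + 29/(-41), 206) = 1 + (-110/39 + 29/(-41))*206 = 1 + (-110*1/39 + 29*(-1/41))*206 = 1 + (-110/39 - 29/41)*206 = 1 - 5641/1599*206 = 1 - 1162046/1599 = -1160447/1599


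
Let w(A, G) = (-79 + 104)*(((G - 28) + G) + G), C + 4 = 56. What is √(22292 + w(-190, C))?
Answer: 2*√6373 ≈ 159.66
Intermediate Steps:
C = 52 (C = -4 + 56 = 52)
w(A, G) = -700 + 75*G (w(A, G) = 25*(((-28 + G) + G) + G) = 25*((-28 + 2*G) + G) = 25*(-28 + 3*G) = -700 + 75*G)
√(22292 + w(-190, C)) = √(22292 + (-700 + 75*52)) = √(22292 + (-700 + 3900)) = √(22292 + 3200) = √25492 = 2*√6373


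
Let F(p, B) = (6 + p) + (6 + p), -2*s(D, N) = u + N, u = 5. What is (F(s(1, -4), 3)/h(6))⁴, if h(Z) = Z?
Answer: 14641/1296 ≈ 11.297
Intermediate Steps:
s(D, N) = -5/2 - N/2 (s(D, N) = -(5 + N)/2 = -5/2 - N/2)
F(p, B) = 12 + 2*p
(F(s(1, -4), 3)/h(6))⁴ = ((12 + 2*(-5/2 - ½*(-4)))/6)⁴ = ((12 + 2*(-5/2 + 2))*(⅙))⁴ = ((12 + 2*(-½))*(⅙))⁴ = ((12 - 1)*(⅙))⁴ = (11*(⅙))⁴ = (11/6)⁴ = 14641/1296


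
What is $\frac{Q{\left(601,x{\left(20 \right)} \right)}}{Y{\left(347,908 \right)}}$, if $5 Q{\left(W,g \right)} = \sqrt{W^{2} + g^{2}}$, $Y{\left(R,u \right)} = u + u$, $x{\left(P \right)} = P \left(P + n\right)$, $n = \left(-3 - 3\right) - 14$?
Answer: $\frac{601}{9080} \approx 0.066189$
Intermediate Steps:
$n = -20$ ($n = \left(-3 - 3\right) - 14 = -6 - 14 = -20$)
$x{\left(P \right)} = P \left(-20 + P\right)$ ($x{\left(P \right)} = P \left(P - 20\right) = P \left(-20 + P\right)$)
$Y{\left(R,u \right)} = 2 u$
$Q{\left(W,g \right)} = \frac{\sqrt{W^{2} + g^{2}}}{5}$
$\frac{Q{\left(601,x{\left(20 \right)} \right)}}{Y{\left(347,908 \right)}} = \frac{\frac{1}{5} \sqrt{601^{2} + \left(20 \left(-20 + 20\right)\right)^{2}}}{2 \cdot 908} = \frac{\frac{1}{5} \sqrt{361201 + \left(20 \cdot 0\right)^{2}}}{1816} = \frac{\sqrt{361201 + 0^{2}}}{5} \cdot \frac{1}{1816} = \frac{\sqrt{361201 + 0}}{5} \cdot \frac{1}{1816} = \frac{\sqrt{361201}}{5} \cdot \frac{1}{1816} = \frac{1}{5} \cdot 601 \cdot \frac{1}{1816} = \frac{601}{5} \cdot \frac{1}{1816} = \frac{601}{9080}$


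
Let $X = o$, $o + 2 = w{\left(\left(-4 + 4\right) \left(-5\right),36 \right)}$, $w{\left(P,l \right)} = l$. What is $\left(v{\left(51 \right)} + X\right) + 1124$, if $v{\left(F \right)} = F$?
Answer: $1209$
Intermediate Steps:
$o = 34$ ($o = -2 + 36 = 34$)
$X = 34$
$\left(v{\left(51 \right)} + X\right) + 1124 = \left(51 + 34\right) + 1124 = 85 + 1124 = 1209$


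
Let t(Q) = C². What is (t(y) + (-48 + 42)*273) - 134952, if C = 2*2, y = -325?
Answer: -136574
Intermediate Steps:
C = 4
t(Q) = 16 (t(Q) = 4² = 16)
(t(y) + (-48 + 42)*273) - 134952 = (16 + (-48 + 42)*273) - 134952 = (16 - 6*273) - 134952 = (16 - 1638) - 134952 = -1622 - 134952 = -136574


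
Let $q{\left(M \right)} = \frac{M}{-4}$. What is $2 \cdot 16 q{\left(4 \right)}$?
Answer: $-32$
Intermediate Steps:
$q{\left(M \right)} = - \frac{M}{4}$ ($q{\left(M \right)} = M \left(- \frac{1}{4}\right) = - \frac{M}{4}$)
$2 \cdot 16 q{\left(4 \right)} = 2 \cdot 16 \left(\left(- \frac{1}{4}\right) 4\right) = 32 \left(-1\right) = -32$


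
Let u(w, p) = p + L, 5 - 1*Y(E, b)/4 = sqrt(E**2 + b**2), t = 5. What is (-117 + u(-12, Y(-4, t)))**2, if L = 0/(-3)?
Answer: 10065 + 776*sqrt(41) ≈ 15034.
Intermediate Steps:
Y(E, b) = 20 - 4*sqrt(E**2 + b**2)
L = 0 (L = 0*(-1/3) = 0)
u(w, p) = p (u(w, p) = p + 0 = p)
(-117 + u(-12, Y(-4, t)))**2 = (-117 + (20 - 4*sqrt((-4)**2 + 5**2)))**2 = (-117 + (20 - 4*sqrt(16 + 25)))**2 = (-117 + (20 - 4*sqrt(41)))**2 = (-97 - 4*sqrt(41))**2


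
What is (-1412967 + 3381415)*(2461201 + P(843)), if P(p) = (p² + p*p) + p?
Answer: 7644156793216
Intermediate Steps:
P(p) = p + 2*p² (P(p) = (p² + p²) + p = 2*p² + p = p + 2*p²)
(-1412967 + 3381415)*(2461201 + P(843)) = (-1412967 + 3381415)*(2461201 + 843*(1 + 2*843)) = 1968448*(2461201 + 843*(1 + 1686)) = 1968448*(2461201 + 843*1687) = 1968448*(2461201 + 1422141) = 1968448*3883342 = 7644156793216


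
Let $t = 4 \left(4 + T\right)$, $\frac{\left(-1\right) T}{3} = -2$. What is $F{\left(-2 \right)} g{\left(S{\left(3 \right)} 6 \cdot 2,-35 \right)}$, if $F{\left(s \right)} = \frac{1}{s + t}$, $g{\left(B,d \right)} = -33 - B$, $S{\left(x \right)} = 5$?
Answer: $- \frac{93}{38} \approx -2.4474$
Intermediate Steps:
$T = 6$ ($T = \left(-3\right) \left(-2\right) = 6$)
$t = 40$ ($t = 4 \left(4 + 6\right) = 4 \cdot 10 = 40$)
$F{\left(s \right)} = \frac{1}{40 + s}$ ($F{\left(s \right)} = \frac{1}{s + 40} = \frac{1}{40 + s}$)
$F{\left(-2 \right)} g{\left(S{\left(3 \right)} 6 \cdot 2,-35 \right)} = \frac{-33 - 5 \cdot 6 \cdot 2}{40 - 2} = \frac{-33 - 30 \cdot 2}{38} = \frac{-33 - 60}{38} = \frac{1}{38} \left(-93\right) = - \frac{93}{38}$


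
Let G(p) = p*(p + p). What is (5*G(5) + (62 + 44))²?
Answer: 126736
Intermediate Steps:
G(p) = 2*p² (G(p) = p*(2*p) = 2*p²)
(5*G(5) + (62 + 44))² = (5*(2*5²) + (62 + 44))² = (5*(2*25) + 106)² = (5*50 + 106)² = (250 + 106)² = 356² = 126736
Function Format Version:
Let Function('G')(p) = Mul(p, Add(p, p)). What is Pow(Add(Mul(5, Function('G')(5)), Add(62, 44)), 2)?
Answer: 126736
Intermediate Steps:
Function('G')(p) = Mul(2, Pow(p, 2)) (Function('G')(p) = Mul(p, Mul(2, p)) = Mul(2, Pow(p, 2)))
Pow(Add(Mul(5, Function('G')(5)), Add(62, 44)), 2) = Pow(Add(Mul(5, Mul(2, Pow(5, 2))), Add(62, 44)), 2) = Pow(Add(Mul(5, Mul(2, 25)), 106), 2) = Pow(Add(Mul(5, 50), 106), 2) = Pow(Add(250, 106), 2) = Pow(356, 2) = 126736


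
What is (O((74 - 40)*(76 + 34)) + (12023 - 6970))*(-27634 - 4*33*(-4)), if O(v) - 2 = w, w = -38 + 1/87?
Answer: -11831226880/87 ≈ -1.3599e+8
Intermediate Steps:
w = -3305/87 (w = -38 + 1/87 = -3305/87 ≈ -37.989)
O(v) = -3131/87 (O(v) = 2 - 3305/87 = -3131/87)
(O((74 - 40)*(76 + 34)) + (12023 - 6970))*(-27634 - 4*33*(-4)) = (-3131/87 + (12023 - 6970))*(-27634 - 4*33*(-4)) = (-3131/87 + 5053)*(-27634 - 132*(-4)) = 436480*(-27634 + 528)/87 = (436480/87)*(-27106) = -11831226880/87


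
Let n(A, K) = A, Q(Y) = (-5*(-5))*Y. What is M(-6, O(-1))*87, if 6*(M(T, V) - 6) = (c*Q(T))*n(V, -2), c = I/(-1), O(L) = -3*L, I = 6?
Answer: 39672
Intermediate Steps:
Q(Y) = 25*Y
c = -6 (c = 6/(-1) = 6*(-1) = -6)
M(T, V) = 6 - 25*T*V (M(T, V) = 6 + ((-150*T)*V)/6 = 6 + (-150*T*V)/6 = 6 - 25*T*V)
M(-6, O(-1))*87 = (6 - 25*(-6)*(-3*(-1)))*87 = (6 - 25*(-6)*3)*87 = (6 + 450)*87 = 456*87 = 39672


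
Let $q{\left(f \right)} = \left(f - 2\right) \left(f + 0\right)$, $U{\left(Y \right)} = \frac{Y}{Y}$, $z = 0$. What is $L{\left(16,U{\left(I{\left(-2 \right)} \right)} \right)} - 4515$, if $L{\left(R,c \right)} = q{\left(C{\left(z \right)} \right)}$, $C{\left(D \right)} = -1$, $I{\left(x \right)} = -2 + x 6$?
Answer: $-4512$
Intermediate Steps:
$I{\left(x \right)} = -2 + 6 x$
$U{\left(Y \right)} = 1$
$q{\left(f \right)} = f \left(-2 + f\right)$ ($q{\left(f \right)} = \left(-2 + f\right) f = f \left(-2 + f\right)$)
$L{\left(R,c \right)} = 3$ ($L{\left(R,c \right)} = - (-2 - 1) = \left(-1\right) \left(-3\right) = 3$)
$L{\left(16,U{\left(I{\left(-2 \right)} \right)} \right)} - 4515 = 3 - 4515 = -4512$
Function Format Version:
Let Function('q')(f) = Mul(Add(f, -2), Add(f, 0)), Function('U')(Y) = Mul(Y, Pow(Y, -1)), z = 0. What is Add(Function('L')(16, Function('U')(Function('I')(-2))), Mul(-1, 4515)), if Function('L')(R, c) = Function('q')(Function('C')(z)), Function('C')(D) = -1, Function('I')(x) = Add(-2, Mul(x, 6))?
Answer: -4512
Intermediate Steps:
Function('I')(x) = Add(-2, Mul(6, x))
Function('U')(Y) = 1
Function('q')(f) = Mul(f, Add(-2, f)) (Function('q')(f) = Mul(Add(-2, f), f) = Mul(f, Add(-2, f)))
Function('L')(R, c) = 3 (Function('L')(R, c) = Mul(-1, Add(-2, -1)) = Mul(-1, -3) = 3)
Add(Function('L')(16, Function('U')(Function('I')(-2))), Mul(-1, 4515)) = Add(3, Mul(-1, 4515)) = Add(3, -4515) = -4512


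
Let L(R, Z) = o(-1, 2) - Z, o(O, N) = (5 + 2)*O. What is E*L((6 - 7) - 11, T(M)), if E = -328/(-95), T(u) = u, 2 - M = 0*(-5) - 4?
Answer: -4264/95 ≈ -44.884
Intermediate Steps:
M = 6 (M = 2 - (0*(-5) - 4) = 2 - (0 - 4) = 2 - 1*(-4) = 2 + 4 = 6)
o(O, N) = 7*O
L(R, Z) = -7 - Z (L(R, Z) = 7*(-1) - Z = -7 - Z)
E = 328/95 (E = -328*(-1/95) = 328/95 ≈ 3.4526)
E*L((6 - 7) - 11, T(M)) = 328*(-7 - 1*6)/95 = 328*(-7 - 6)/95 = (328/95)*(-13) = -4264/95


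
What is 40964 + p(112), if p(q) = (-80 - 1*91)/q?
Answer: 4587797/112 ≈ 40963.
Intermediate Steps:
p(q) = -171/q (p(q) = (-80 - 91)/q = -171/q)
40964 + p(112) = 40964 - 171/112 = 4587797/112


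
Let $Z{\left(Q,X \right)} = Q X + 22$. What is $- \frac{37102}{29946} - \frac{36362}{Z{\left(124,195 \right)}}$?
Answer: $- \frac{496709764}{181188273} \approx -2.7414$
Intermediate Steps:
$Z{\left(Q,X \right)} = 22 + Q X$
$- \frac{37102}{29946} - \frac{36362}{Z{\left(124,195 \right)}} = - \frac{37102}{29946} - \frac{36362}{22 + 124 \cdot 195} = \left(-37102\right) \frac{1}{29946} - \frac{36362}{22 + 24180} = - \frac{18551}{14973} - \frac{36362}{24202} = - \frac{18551}{14973} - \frac{18181}{12101} = - \frac{496709764}{181188273}$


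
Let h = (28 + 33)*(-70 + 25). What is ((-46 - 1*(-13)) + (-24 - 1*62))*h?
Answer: 326655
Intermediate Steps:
h = -2745 (h = 61*(-45) = -2745)
((-46 - 1*(-13)) + (-24 - 1*62))*h = ((-46 - 1*(-13)) + (-24 - 1*62))*(-2745) = ((-46 + 13) + (-24 - 62))*(-2745) = (-33 - 86)*(-2745) = -119*(-2745) = 326655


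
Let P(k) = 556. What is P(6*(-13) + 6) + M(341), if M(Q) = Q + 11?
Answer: 908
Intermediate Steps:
M(Q) = 11 + Q
P(6*(-13) + 6) + M(341) = 556 + (11 + 341) = 556 + 352 = 908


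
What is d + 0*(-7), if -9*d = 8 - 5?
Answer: -⅓ ≈ -0.33333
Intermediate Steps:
d = -⅓ (d = -(8 - 5)/9 = -⅑*3 = -⅓ ≈ -0.33333)
d + 0*(-7) = -⅓ + 0*(-7) = -⅓ + 0 = -⅓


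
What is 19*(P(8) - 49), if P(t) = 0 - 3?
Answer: -988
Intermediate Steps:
P(t) = -3
19*(P(8) - 49) = 19*(-3 - 49) = 19*(-52) = -988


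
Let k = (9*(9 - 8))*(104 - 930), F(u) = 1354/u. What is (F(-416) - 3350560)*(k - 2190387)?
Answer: 1531699162914897/208 ≈ 7.3639e+12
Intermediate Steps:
k = -7434 (k = (9*1)*(-826) = 9*(-826) = -7434)
(F(-416) - 3350560)*(k - 2190387) = (1354/(-416) - 3350560)*(-7434 - 2190387) = (1354*(-1/416) - 3350560)*(-2197821) = (-677/208 - 3350560)*(-2197821) = -696917157/208*(-2197821) = 1531699162914897/208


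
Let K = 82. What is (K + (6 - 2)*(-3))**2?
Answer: 4900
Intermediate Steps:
(K + (6 - 2)*(-3))**2 = (82 + (6 - 2)*(-3))**2 = (82 + 4*(-3))**2 = (82 - 12)**2 = 70**2 = 4900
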